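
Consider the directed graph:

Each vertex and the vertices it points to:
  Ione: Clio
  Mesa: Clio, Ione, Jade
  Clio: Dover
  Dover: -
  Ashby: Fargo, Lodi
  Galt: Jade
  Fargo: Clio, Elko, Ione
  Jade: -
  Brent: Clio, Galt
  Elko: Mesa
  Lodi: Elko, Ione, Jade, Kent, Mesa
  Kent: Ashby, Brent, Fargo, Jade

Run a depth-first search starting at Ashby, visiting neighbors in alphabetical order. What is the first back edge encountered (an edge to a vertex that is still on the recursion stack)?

Kent→Ashby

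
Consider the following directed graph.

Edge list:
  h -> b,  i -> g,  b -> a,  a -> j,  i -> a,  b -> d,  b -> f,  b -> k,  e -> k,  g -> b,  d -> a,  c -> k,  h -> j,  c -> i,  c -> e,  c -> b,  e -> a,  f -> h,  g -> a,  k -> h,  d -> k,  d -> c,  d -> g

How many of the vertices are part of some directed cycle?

9

A vertex is on a directed cycle iff it belongs to a strongly connected component of size ≥ 2 (or has a self-loop).
The vertices on cycles are {b, c, d, e, f, g, h, i, k} — 9 in total.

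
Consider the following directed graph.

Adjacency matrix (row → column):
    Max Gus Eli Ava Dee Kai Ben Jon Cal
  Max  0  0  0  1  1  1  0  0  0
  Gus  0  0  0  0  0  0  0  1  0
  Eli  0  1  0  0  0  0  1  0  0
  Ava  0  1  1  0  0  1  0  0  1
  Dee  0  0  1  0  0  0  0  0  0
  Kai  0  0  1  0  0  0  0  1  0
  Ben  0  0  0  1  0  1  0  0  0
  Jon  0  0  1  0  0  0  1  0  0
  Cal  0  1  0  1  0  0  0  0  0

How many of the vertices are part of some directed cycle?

A vertex is on a directed cycle iff it belongs to a strongly connected component of size ≥ 2 (or has a self-loop).
The vertices on cycles are {Ava, Ben, Cal, Eli, Gus, Jon, Kai} — 7 in total.

7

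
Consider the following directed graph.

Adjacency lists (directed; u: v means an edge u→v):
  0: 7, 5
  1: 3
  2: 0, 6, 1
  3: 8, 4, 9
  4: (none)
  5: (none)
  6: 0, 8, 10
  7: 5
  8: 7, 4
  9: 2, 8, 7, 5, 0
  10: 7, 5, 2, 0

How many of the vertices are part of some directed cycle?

6

A vertex is on a directed cycle iff it belongs to a strongly connected component of size ≥ 2 (or has a self-loop).
The vertices on cycles are {1, 2, 3, 6, 9, 10} — 6 in total.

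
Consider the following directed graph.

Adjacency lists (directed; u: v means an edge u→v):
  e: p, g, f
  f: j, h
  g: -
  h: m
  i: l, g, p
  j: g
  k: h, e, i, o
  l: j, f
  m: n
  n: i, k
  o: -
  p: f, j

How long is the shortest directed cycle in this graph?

4

For each vertex v, BFS finds the shortest path from v back to v.
The shortest such closed walk is n → k → h → m → n, length 4.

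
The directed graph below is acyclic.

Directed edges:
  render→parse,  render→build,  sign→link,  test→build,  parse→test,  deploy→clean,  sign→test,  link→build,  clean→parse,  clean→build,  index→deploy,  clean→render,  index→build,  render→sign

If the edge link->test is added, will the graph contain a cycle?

No

Adding link→test creates a cycle iff test can already reach link.
Explore from test: no path reaches link. The graph stays acyclic.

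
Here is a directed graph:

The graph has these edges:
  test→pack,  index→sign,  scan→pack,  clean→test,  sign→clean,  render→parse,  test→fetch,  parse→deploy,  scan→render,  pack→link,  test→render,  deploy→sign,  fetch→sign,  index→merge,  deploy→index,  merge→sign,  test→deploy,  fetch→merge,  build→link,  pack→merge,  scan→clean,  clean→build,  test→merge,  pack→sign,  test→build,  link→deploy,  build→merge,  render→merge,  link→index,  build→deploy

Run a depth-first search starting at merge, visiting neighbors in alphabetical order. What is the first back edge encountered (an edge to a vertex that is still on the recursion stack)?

DFS from merge (visiting neighbors in alphabetical order); mark gray on enter, black on exit:
merge gray
  sign gray
    clean gray
      build gray
        deploy gray
          index gray
            index→merge: merge is gray → back edge
First back edge: index → merge.

index→merge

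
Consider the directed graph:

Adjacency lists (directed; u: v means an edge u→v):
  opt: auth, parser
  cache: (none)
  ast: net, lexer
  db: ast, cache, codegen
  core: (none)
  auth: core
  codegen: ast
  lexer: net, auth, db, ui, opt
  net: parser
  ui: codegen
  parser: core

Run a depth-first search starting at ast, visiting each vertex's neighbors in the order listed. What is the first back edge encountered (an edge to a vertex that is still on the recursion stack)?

db->ast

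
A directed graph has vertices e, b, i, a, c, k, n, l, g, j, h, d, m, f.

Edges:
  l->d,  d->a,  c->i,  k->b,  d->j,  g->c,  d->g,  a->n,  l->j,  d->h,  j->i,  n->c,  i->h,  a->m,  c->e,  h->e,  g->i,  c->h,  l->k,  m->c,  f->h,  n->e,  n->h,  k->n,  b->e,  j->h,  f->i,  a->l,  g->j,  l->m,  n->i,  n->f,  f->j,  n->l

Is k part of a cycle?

k is on a cycle iff k can reach itself via ≥1 edge.
k → n → l → k — yes.

Yes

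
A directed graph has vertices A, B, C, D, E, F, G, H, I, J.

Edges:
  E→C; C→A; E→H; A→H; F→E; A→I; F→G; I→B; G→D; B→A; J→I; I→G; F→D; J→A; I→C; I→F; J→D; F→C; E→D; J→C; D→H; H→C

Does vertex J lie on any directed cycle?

J lies on a cycle iff there is a path from J back to itself.
Exploring from J, it never reaches itself; equivalently, its strongly connected component is a singleton.

No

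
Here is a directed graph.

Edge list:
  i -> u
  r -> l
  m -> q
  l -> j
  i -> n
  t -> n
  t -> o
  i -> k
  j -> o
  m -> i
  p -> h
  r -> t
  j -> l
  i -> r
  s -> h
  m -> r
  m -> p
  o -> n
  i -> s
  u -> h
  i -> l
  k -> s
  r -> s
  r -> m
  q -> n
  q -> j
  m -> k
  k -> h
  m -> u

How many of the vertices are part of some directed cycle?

5

A vertex is on a directed cycle iff it belongs to a strongly connected component of size ≥ 2 (or has a self-loop).
The vertices on cycles are {i, j, l, m, r} — 5 in total.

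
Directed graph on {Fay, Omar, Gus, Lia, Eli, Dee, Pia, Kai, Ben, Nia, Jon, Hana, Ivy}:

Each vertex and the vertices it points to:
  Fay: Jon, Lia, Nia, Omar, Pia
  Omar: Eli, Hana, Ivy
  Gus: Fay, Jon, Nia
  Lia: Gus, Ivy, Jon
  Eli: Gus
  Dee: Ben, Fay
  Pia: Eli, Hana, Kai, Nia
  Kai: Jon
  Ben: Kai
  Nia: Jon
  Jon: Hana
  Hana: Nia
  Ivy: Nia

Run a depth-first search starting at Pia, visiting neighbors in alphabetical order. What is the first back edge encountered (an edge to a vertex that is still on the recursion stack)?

Nia->Jon

DFS from Pia (visiting neighbors in alphabetical order); mark gray on enter, black on exit:
Pia gray
  Eli gray
    Gus gray
      Fay gray
        Jon gray
          Hana gray
            Nia gray
              Nia→Jon: Jon is gray → back edge
First back edge: Nia → Jon.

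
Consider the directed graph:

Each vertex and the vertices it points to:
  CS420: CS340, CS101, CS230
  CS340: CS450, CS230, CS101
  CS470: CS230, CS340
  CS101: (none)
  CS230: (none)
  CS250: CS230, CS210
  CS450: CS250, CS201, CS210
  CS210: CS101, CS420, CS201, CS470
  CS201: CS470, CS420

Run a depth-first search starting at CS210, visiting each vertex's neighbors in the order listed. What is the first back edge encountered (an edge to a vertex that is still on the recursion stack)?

DFS from CS210 (visiting each vertex's neighbors in the order listed); mark gray on enter, black on exit:
CS210 gray
  CS101 gray
  CS101 black
  CS420 gray
    CS340 gray
      CS450 gray
        CS250 gray
          CS230 gray
          CS230 black
          CS250→CS210: CS210 is gray → back edge
First back edge: CS250 → CS210.

CS250->CS210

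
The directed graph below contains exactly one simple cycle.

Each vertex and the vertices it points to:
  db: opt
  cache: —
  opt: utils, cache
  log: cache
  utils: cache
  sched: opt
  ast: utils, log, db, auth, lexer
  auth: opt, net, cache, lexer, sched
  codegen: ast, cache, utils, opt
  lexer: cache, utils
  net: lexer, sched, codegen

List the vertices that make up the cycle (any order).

DFS with gray/black marking from ast:
ast gray
  utils gray
    cache gray
    cache black
  utils black
  log gray
    log→cache: cache black — skip
  log black
  db gray
    opt gray
      opt→utils: utils black — skip
      opt→cache: cache black — skip
    opt black
  db black
  auth gray
    auth→opt: opt black — skip
    net gray
      lexer gray
        lexer→cache: cache black — skip
        lexer→utils: utils black — skip
      lexer black
      sched gray
        sched→opt: opt black — skip
      sched black
      codegen gray
        codegen→ast: ast is gray → back edge
Back edge closes the cycle ast → auth → net → codegen → ast; its vertices are {ast, net, auth, codegen}.

ast, net, auth, codegen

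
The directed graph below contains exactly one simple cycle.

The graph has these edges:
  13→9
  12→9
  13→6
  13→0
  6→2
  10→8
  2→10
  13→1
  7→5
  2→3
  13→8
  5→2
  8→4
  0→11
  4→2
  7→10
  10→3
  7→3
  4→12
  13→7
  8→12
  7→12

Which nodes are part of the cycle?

2, 4, 8, 10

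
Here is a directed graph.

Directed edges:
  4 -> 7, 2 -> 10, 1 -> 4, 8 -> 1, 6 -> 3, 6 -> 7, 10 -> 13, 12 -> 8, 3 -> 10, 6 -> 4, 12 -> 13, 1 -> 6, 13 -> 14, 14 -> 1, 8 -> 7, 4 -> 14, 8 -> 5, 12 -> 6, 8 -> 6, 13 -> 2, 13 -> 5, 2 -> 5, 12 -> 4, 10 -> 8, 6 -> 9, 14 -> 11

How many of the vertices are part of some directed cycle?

A vertex is on a directed cycle iff it belongs to a strongly connected component of size ≥ 2 (or has a self-loop).
The vertices on cycles are {1, 2, 3, 4, 6, 8, 10, 13, 14} — 9 in total.

9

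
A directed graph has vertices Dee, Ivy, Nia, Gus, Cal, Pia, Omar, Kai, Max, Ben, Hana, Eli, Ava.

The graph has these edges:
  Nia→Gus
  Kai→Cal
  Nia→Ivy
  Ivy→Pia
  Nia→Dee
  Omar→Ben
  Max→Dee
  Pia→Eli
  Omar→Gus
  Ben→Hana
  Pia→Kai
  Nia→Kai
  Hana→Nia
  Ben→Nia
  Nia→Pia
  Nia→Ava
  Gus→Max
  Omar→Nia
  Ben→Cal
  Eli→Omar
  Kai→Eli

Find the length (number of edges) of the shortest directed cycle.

4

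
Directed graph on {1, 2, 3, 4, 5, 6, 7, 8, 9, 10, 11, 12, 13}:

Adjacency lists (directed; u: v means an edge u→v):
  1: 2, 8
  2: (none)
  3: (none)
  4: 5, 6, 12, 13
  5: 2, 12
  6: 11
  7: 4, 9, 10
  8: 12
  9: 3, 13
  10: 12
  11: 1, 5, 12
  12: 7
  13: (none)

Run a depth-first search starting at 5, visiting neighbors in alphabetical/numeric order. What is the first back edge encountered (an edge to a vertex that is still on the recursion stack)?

DFS from 5 (visiting neighbors in alphabetical/numeric order); mark gray on enter, black on exit:
5 gray
  2 gray
  2 black
  12 gray
    7 gray
      4 gray
        4→5: 5 is gray → back edge
First back edge: 4 → 5.

4→5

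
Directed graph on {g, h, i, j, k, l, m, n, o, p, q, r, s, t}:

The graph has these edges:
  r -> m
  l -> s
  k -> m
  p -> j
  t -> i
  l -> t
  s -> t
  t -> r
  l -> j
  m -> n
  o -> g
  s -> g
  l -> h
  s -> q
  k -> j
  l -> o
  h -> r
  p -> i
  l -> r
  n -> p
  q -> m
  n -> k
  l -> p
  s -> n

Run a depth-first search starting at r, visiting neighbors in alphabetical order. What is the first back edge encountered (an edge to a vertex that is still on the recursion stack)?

DFS from r (visiting neighbors in alphabetical order); mark gray on enter, black on exit:
r gray
  m gray
    n gray
      k gray
        j gray
        j black
        k→m: m is gray → back edge
First back edge: k → m.

k->m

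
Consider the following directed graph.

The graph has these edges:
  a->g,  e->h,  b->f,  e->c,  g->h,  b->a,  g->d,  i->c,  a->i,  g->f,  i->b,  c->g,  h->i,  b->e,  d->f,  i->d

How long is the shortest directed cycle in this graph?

For each vertex v, BFS finds the shortest path from v back to v.
The shortest such closed walk is a → i → b → a, length 3.

3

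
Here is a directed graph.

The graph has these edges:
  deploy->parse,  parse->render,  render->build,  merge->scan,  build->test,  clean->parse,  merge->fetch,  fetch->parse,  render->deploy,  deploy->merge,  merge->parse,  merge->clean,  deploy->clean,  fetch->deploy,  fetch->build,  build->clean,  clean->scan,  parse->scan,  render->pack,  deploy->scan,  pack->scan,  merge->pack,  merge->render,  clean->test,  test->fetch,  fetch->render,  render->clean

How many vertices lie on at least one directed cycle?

8

A vertex is on a directed cycle iff it belongs to a strongly connected component of size ≥ 2 (or has a self-loop).
The vertices on cycles are {test, build, clean, fetch, merge, parse, deploy, render} — 8 in total.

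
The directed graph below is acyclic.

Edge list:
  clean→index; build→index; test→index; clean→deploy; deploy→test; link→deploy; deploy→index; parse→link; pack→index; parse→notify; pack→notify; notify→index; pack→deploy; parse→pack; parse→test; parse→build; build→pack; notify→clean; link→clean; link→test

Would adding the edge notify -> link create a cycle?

Adding notify→link creates a cycle iff link can already reach notify.
Explore from link: no path reaches notify. The graph stays acyclic.

No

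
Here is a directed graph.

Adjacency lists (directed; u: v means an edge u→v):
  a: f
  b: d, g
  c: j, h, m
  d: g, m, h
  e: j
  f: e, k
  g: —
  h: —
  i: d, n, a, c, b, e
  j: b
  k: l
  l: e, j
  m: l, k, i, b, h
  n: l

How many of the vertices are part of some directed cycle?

A vertex is on a directed cycle iff it belongs to a strongly connected component of size ≥ 2 (or has a self-loop).
The vertices on cycles are {a, b, c, d, e, f, i, j, k, l, m, n} — 12 in total.

12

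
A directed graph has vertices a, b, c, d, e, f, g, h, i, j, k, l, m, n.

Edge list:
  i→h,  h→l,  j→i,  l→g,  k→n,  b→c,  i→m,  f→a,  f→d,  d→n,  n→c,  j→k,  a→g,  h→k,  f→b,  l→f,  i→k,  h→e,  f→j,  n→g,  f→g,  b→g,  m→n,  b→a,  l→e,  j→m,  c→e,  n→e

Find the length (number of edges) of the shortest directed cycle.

5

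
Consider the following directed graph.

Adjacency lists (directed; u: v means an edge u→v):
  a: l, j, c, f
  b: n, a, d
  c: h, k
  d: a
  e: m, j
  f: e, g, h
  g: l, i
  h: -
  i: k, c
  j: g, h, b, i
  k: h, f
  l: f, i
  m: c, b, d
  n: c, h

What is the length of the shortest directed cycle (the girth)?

For each vertex v, BFS finds the shortest path from v back to v.
The shortest such closed walk is j → b → a → j, length 3.

3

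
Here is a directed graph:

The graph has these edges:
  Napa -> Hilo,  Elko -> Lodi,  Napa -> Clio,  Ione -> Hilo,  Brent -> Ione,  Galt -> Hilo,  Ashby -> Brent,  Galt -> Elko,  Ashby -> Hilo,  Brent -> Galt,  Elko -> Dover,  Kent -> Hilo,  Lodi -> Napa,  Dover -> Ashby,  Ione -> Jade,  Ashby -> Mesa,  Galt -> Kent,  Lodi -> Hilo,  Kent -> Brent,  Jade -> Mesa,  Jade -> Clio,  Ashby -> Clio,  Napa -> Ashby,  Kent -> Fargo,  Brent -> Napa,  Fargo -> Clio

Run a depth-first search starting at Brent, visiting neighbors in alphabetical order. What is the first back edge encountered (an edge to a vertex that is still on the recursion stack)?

Ashby→Brent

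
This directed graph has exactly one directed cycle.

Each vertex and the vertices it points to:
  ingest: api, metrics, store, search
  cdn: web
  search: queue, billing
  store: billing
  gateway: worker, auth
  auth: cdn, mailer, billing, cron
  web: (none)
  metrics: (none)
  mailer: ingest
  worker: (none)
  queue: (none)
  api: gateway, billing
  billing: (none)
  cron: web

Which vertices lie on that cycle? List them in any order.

api, auth, ingest, mailer, gateway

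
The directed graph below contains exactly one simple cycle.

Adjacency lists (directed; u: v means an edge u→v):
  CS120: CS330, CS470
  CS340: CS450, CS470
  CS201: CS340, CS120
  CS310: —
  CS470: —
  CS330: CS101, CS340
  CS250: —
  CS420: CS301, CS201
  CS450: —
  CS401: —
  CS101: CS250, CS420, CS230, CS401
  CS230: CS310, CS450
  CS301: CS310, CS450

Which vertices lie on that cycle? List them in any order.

DFS with gray/black marking from CS330:
CS330 gray
  CS101 gray
    CS250 gray
    CS250 black
    CS420 gray
      CS301 gray
        CS310 gray
        CS310 black
        CS450 gray
        CS450 black
      CS301 black
      CS201 gray
        CS340 gray
          CS340→CS450: CS450 black — skip
          CS470 gray
          CS470 black
        CS340 black
        CS120 gray
          CS120→CS330: CS330 is gray → back edge
Back edge closes the cycle CS330 → CS101 → CS420 → CS201 → CS120 → CS330; its vertices are {CS101, CS120, CS201, CS330, CS420}.

CS101, CS120, CS201, CS330, CS420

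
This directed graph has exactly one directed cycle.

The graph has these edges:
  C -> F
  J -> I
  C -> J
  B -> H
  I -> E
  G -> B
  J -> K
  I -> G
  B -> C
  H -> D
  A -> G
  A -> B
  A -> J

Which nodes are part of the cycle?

DFS with gray/black marking from B:
B gray
  C gray
    J gray
      K gray
      K black
      I gray
        G gray
          G→B: B is gray → back edge
Back edge closes the cycle B → C → J → I → G → B; its vertices are {B, C, G, I, J}.

B, C, G, I, J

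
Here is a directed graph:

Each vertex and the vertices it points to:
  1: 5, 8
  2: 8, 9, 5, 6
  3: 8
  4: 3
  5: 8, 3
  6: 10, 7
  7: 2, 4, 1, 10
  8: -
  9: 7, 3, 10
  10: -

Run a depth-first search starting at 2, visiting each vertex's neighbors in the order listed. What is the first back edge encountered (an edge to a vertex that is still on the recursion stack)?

DFS from 2 (visiting each vertex's neighbors in the order listed); mark gray on enter, black on exit:
2 gray
  8 gray
  8 black
  9 gray
    7 gray
      7→2: 2 is gray → back edge
First back edge: 7 → 2.

7->2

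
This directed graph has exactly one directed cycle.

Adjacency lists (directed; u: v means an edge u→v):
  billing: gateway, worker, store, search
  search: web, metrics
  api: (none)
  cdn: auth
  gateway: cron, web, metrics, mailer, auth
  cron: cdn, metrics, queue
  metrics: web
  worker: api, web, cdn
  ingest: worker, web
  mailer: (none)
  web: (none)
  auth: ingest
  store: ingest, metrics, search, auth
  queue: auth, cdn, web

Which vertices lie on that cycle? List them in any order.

DFS with gray/black marking from worker:
worker gray
  api gray
  api black
  web gray
  web black
  cdn gray
    auth gray
      ingest gray
        ingest→worker: worker is gray → back edge
Back edge closes the cycle worker → cdn → auth → ingest → worker; its vertices are {cdn, auth, ingest, worker}.

cdn, auth, ingest, worker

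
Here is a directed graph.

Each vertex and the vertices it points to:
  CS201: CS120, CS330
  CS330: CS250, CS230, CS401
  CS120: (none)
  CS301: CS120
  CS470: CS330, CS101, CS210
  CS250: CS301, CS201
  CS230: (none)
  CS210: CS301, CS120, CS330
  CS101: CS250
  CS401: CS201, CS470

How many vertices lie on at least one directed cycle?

A vertex is on a directed cycle iff it belongs to a strongly connected component of size ≥ 2 (or has a self-loop).
The vertices on cycles are {CS101, CS201, CS210, CS250, CS330, CS401, CS470} — 7 in total.

7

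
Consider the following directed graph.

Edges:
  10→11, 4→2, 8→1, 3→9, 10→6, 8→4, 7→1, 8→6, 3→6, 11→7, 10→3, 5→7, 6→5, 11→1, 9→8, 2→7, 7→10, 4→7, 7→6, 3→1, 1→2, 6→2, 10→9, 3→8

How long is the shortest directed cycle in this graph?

3

For each vertex v, BFS finds the shortest path from v back to v.
The shortest such closed walk is 10 → 11 → 7 → 10, length 3.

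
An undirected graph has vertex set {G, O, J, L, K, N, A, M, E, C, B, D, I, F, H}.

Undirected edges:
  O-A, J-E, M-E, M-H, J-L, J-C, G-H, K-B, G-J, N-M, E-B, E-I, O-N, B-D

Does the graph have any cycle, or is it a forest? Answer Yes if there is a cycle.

Yes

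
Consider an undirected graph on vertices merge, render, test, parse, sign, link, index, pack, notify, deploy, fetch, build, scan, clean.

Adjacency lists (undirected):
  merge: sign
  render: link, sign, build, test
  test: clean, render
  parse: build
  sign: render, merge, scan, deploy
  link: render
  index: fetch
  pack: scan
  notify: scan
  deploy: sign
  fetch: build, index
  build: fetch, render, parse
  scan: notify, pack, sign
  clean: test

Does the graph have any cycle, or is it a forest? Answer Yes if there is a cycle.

DFS, tracking each vertex's parent; an edge to a visited non-parent vertex closes a cycle.
Start from scan:
visit scan (parent –)
  visit notify (parent scan)
    notify–scan: parent, skip
  visit pack (parent scan)
    pack–scan: parent, skip
  visit sign (parent scan)
    visit render (parent sign)
      visit link (parent render)
        link–render: parent, skip
      render–sign: parent, skip
      visit build (parent render)
        visit fetch (parent build)
          fetch–build: parent, skip
          visit index (parent fetch)
            index–fetch: parent, skip
        build–render: parent, skip
        visit parse (parent build)
          parse–build: parent, skip
      visit test (parent render)
        visit clean (parent test)
          clean–test: parent, skip
        test–render: parent, skip
    visit merge (parent sign)
      merge–sign: parent, skip
    sign–scan: parent, skip
    visit deploy (parent sign)
      deploy–sign: parent, skip
No non-parent visited neighbor found — the graph is a forest.

No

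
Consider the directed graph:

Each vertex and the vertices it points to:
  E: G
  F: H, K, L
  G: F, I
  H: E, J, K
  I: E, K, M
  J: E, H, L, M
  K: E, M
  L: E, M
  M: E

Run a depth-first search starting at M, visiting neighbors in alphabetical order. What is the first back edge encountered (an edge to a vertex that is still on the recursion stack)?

H->E

DFS from M (visiting neighbors in alphabetical order); mark gray on enter, black on exit:
M gray
  E gray
    G gray
      F gray
        H gray
          H→E: E is gray → back edge
First back edge: H → E.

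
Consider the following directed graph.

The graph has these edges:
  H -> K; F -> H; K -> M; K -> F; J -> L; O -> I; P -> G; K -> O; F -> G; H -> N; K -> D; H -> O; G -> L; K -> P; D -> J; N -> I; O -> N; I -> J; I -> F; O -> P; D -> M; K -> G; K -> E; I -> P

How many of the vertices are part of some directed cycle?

6

A vertex is on a directed cycle iff it belongs to a strongly connected component of size ≥ 2 (or has a self-loop).
The vertices on cycles are {F, H, I, K, N, O} — 6 in total.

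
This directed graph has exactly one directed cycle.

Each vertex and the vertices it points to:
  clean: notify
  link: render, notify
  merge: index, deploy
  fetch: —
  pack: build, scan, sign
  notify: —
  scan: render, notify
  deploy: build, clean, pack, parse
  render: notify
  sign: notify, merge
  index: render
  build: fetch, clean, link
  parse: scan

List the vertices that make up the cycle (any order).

pack, sign, merge, deploy

DFS with gray/black marking from pack:
pack gray
  build gray
    fetch gray
    fetch black
    clean gray
      notify gray
      notify black
    clean black
    link gray
      render gray
        render→notify: notify black — skip
      render black
      link→notify: notify black — skip
    link black
  build black
  scan gray
    scan→render: render black — skip
    scan→notify: notify black — skip
  scan black
  sign gray
    sign→notify: notify black — skip
    merge gray
      index gray
        index→render: render black — skip
      index black
      deploy gray
        deploy→build: build black — skip
        deploy→clean: clean black — skip
        deploy→pack: pack is gray → back edge
Back edge closes the cycle pack → sign → merge → deploy → pack; its vertices are {pack, sign, merge, deploy}.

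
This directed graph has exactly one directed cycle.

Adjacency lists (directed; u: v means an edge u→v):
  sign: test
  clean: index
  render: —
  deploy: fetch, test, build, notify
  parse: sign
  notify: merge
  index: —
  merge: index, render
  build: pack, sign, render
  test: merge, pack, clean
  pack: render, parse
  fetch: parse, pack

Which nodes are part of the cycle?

pack, sign, test, parse

DFS with gray/black marking from test:
test gray
  merge gray
    index gray
    index black
    render gray
    render black
  merge black
  pack gray
    pack→render: render black — skip
    parse gray
      sign gray
        sign→test: test is gray → back edge
Back edge closes the cycle test → pack → parse → sign → test; its vertices are {pack, sign, test, parse}.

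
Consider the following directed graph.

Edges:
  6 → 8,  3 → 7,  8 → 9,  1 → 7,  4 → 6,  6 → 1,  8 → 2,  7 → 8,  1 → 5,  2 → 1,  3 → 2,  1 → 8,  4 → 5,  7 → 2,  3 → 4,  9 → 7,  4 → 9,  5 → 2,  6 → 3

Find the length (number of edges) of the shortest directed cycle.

For each vertex v, BFS finds the shortest path from v back to v.
The shortest such closed walk is 4 → 6 → 3 → 4, length 3.

3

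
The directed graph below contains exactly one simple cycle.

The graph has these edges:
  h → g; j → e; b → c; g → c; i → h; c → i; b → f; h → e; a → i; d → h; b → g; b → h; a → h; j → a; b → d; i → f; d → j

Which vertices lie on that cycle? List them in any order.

DFS with gray/black marking from c:
c gray
  i gray
    f gray
    f black
    h gray
      g gray
        g→c: c is gray → back edge
Back edge closes the cycle c → i → h → g → c; its vertices are {c, g, h, i}.

c, g, h, i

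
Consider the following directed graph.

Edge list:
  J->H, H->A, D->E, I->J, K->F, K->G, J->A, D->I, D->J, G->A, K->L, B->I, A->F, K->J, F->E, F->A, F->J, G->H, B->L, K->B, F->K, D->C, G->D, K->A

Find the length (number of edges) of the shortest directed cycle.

For each vertex v, BFS finds the shortest path from v back to v.
The shortest such closed walk is K → F → K, length 2.

2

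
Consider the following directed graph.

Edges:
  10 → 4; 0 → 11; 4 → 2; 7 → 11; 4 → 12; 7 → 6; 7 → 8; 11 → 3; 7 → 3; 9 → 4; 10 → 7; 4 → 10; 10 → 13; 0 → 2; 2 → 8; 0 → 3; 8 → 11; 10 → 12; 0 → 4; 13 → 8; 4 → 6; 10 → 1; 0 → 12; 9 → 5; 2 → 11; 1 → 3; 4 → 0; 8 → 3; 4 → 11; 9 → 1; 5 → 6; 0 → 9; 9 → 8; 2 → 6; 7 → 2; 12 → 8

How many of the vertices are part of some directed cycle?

4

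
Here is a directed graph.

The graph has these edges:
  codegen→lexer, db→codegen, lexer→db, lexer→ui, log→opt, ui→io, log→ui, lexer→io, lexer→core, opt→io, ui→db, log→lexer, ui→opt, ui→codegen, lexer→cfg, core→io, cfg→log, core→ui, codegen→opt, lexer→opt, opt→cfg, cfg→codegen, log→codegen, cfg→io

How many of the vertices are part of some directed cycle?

A vertex is on a directed cycle iff it belongs to a strongly connected component of size ≥ 2 (or has a self-loop).
The vertices on cycles are {db, ui, cfg, log, opt, core, lexer, codegen} — 8 in total.

8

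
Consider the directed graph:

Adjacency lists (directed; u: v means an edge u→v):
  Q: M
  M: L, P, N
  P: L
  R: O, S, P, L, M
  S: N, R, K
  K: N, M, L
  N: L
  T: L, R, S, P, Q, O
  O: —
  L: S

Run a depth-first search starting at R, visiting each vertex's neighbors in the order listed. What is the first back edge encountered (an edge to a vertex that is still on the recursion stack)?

DFS from R (visiting each vertex's neighbors in the order listed); mark gray on enter, black on exit:
R gray
  O gray
  O black
  S gray
    N gray
      L gray
        L→S: S is gray → back edge
First back edge: L → S.

L->S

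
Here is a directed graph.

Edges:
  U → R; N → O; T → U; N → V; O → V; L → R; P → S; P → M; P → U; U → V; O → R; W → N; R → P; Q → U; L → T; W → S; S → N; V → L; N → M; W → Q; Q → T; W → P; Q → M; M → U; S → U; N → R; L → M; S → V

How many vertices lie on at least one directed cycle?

10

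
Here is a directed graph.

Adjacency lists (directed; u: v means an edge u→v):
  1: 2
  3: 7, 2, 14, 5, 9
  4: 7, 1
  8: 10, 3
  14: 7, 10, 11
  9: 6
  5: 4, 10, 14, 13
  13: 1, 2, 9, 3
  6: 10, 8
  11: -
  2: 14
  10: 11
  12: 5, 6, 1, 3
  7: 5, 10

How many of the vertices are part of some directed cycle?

A vertex is on a directed cycle iff it belongs to a strongly connected component of size ≥ 2 (or has a self-loop).
The vertices on cycles are {1, 2, 3, 4, 5, 6, 7, 8, 9, 13, 14} — 11 in total.

11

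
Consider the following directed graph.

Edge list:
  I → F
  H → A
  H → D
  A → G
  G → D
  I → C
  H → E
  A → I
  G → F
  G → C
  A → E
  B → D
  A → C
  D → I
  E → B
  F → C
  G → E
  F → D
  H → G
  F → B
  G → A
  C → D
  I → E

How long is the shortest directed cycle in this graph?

2

For each vertex v, BFS finds the shortest path from v back to v.
The shortest such closed walk is A → G → A, length 2.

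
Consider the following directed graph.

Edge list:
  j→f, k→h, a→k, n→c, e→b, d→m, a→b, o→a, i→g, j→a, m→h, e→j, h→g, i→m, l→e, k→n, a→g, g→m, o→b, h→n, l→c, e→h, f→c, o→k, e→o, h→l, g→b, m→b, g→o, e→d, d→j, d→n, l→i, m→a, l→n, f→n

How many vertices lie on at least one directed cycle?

11

A vertex is on a directed cycle iff it belongs to a strongly connected component of size ≥ 2 (or has a self-loop).
The vertices on cycles are {a, d, e, g, h, i, j, k, l, m, o} — 11 in total.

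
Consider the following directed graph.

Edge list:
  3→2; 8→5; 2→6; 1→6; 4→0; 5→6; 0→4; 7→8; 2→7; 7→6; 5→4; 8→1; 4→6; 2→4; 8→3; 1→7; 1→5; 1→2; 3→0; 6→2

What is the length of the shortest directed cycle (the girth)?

2

For each vertex v, BFS finds the shortest path from v back to v.
The shortest such closed walk is 2 → 6 → 2, length 2.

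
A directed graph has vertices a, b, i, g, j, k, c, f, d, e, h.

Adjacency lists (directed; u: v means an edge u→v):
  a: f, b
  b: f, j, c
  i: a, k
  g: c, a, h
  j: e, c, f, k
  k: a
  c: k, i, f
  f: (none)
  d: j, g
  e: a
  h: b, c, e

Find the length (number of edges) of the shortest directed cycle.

4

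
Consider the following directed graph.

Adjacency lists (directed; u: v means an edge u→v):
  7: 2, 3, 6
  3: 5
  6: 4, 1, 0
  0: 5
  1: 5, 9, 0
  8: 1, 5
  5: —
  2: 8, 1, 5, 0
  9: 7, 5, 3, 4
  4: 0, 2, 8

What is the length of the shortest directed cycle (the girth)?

For each vertex v, BFS finds the shortest path from v back to v.
The shortest such closed walk is 9 → 4 → 2 → 1 → 9, length 4.

4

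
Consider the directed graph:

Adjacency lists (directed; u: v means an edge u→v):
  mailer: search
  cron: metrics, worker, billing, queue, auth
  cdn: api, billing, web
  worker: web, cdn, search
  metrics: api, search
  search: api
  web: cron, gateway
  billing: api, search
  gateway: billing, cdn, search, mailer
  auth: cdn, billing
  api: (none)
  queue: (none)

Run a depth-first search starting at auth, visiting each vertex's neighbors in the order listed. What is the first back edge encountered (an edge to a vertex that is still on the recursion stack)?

worker→web

DFS from auth (visiting each vertex's neighbors in the order listed); mark gray on enter, black on exit:
auth gray
  cdn gray
    api gray
    api black
    billing gray
      billing→api: api black — skip
      search gray
        search→api: api black — skip
      search black
    billing black
    web gray
      cron gray
        metrics gray
          metrics→api: api black — skip
          metrics→search: search black — skip
        metrics black
        worker gray
          worker→web: web is gray → back edge
First back edge: worker → web.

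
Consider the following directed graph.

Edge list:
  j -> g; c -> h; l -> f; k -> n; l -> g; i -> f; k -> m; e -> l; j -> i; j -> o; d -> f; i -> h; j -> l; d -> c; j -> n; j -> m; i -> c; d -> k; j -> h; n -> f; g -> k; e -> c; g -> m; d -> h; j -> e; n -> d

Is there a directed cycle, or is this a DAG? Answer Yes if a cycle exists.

DFS with white/gray/black marking, starting from k:
k gray
  m gray
  m black
  n gray
    f gray
    f black
    d gray
      h gray
      h black
      d→k: k is gray → back edge
Back edge found, so a cycle exists: k → n → d → k.

Yes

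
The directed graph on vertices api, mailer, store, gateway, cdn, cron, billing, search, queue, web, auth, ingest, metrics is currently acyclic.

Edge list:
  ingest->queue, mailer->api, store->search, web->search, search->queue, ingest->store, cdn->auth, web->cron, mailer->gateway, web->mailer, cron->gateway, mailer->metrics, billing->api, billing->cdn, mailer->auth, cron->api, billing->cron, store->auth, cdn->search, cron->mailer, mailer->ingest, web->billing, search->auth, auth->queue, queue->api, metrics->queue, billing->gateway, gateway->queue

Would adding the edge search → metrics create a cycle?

No

Adding search→metrics creates a cycle iff metrics can already reach search.
Explore from metrics: no path reaches search. The graph stays acyclic.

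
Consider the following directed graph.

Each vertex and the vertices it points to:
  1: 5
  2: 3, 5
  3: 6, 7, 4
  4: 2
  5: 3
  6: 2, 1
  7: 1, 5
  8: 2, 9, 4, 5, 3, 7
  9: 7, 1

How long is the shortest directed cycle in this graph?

For each vertex v, BFS finds the shortest path from v back to v.
The shortest such closed walk is 2 → 3 → 6 → 2, length 3.

3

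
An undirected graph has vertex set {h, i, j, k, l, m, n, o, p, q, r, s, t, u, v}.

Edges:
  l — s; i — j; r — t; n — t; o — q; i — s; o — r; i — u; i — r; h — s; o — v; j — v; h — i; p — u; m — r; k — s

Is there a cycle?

Yes

DFS, tracking each vertex's parent; an edge to a visited non-parent vertex closes a cycle.
Start from m:
visit m (parent –)
  visit r (parent m)
    visit o (parent r)
      visit q (parent o)
        q–o: parent, skip
      o–r: parent, skip
      visit v (parent o)
        visit j (parent v)
          j–v: parent, skip
          visit i (parent j)
            i–j: parent, skip
            i–r: r visited and ≠ parent → cycle
Cycle: r – o – v – j – i – r.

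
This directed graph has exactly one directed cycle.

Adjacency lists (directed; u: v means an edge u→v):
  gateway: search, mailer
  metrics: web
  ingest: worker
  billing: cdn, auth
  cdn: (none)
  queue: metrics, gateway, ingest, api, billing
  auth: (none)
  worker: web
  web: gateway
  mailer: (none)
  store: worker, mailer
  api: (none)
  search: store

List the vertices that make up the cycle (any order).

DFS with gray/black marking from gateway:
gateway gray
  search gray
    store gray
      worker gray
        web gray
          web→gateway: gateway is gray → back edge
Back edge closes the cycle gateway → search → store → worker → web → gateway; its vertices are {web, store, search, worker, gateway}.

web, store, search, worker, gateway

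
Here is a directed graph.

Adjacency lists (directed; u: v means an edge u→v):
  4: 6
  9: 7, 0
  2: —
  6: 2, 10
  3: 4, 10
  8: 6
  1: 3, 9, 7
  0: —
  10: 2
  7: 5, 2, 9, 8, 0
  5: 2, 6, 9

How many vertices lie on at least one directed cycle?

3

A vertex is on a directed cycle iff it belongs to a strongly connected component of size ≥ 2 (or has a self-loop).
The vertices on cycles are {5, 7, 9} — 3 in total.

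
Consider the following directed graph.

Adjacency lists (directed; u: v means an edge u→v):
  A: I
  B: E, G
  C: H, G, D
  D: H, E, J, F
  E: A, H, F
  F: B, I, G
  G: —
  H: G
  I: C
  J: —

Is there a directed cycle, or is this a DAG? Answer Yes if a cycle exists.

Yes

DFS with white/gray/black marking, starting from E:
E gray
  A gray
    I gray
      C gray
        H gray
          G gray
          G black
        H black
        C→G: G black — skip
        D gray
          D→H: H black — skip
          D→E: E is gray → back edge
Back edge found, so a cycle exists: E → A → I → C → D → E.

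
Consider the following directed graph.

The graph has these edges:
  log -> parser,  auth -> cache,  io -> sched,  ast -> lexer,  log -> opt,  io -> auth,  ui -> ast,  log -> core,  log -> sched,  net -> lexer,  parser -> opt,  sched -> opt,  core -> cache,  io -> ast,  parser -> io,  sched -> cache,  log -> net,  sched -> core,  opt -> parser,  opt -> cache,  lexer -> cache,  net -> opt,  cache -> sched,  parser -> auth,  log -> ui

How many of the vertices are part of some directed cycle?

9

A vertex is on a directed cycle iff it belongs to a strongly connected component of size ≥ 2 (or has a self-loop).
The vertices on cycles are {io, ast, opt, auth, core, cache, lexer, sched, parser} — 9 in total.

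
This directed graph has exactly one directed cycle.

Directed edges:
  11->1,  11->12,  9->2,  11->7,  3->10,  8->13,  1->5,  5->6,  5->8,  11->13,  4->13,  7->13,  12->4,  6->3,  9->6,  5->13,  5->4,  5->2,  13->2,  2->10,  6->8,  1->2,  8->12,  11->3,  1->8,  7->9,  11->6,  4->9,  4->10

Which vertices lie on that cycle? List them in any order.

4, 6, 8, 9, 12

DFS with gray/black marking from 8:
8 gray
  13 gray
    2 gray
      10 gray
      10 black
    2 black
  13 black
  12 gray
    4 gray
      4→13: 13 black — skip
      4→10: 10 black — skip
      9 gray
        9→2: 2 black — skip
        6 gray
          6→8: 8 is gray → back edge
Back edge closes the cycle 8 → 12 → 4 → 9 → 6 → 8; its vertices are {4, 6, 8, 9, 12}.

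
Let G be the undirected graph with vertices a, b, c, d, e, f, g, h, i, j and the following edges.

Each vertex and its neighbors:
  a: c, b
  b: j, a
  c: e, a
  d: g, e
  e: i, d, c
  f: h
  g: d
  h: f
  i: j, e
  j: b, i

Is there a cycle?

DFS, tracking each vertex's parent; an edge to a visited non-parent vertex closes a cycle.
Start from h:
visit h (parent –)
  visit f (parent h)
    f–h: parent, skip
visit a (parent –)
  visit c (parent a)
    visit e (parent c)
      visit i (parent e)
        visit j (parent i)
          visit b (parent j)
            b–j: parent, skip
            b–a: a visited and ≠ parent → cycle
Cycle: a – c – e – i – j – b – a.

Yes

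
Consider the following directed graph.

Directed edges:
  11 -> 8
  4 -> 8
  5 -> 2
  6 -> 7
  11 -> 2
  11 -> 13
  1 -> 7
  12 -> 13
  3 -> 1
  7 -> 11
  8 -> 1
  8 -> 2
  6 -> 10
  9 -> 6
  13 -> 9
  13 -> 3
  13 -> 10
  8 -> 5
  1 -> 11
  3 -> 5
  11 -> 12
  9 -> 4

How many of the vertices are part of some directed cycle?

10

A vertex is on a directed cycle iff it belongs to a strongly connected component of size ≥ 2 (or has a self-loop).
The vertices on cycles are {1, 3, 4, 6, 7, 8, 9, 11, 12, 13} — 10 in total.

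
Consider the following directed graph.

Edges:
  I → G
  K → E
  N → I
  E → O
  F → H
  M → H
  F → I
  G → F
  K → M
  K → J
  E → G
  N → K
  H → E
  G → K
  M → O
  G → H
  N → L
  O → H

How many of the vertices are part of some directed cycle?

8

A vertex is on a directed cycle iff it belongs to a strongly connected component of size ≥ 2 (or has a self-loop).
The vertices on cycles are {E, F, G, H, I, K, M, O} — 8 in total.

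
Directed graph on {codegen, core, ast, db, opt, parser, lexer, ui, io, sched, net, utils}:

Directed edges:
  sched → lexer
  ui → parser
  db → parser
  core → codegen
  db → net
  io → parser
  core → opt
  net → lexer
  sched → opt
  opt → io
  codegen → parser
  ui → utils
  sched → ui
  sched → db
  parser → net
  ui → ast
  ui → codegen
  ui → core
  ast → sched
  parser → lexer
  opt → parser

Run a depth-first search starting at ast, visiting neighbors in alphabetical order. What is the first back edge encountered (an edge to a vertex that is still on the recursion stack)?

ui→ast

DFS from ast (visiting neighbors in alphabetical order); mark gray on enter, black on exit:
ast gray
  sched gray
    db gray
      net gray
        lexer gray
        lexer black
      net black
      parser gray
        parser→lexer: lexer black — skip
        parser→net: net black — skip
      parser black
    db black
    sched→lexer: lexer black — skip
    opt gray
      io gray
        io→parser: parser black — skip
      io black
      opt→parser: parser black — skip
    opt black
    ui gray
      ui→ast: ast is gray → back edge
First back edge: ui → ast.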